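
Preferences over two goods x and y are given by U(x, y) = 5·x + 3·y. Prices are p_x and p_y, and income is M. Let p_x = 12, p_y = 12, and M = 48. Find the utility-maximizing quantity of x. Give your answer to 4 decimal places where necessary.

x* = 4

Linear utility — the consumer picks whichever good has higher MU/price: 5/12 = 0.4167 vs 3/12 = 0.25.
x gives more utility per dollar, so spend all income on x: x* = M/p_x, y* = 0.
Numerically: x* = 4, y* = 0.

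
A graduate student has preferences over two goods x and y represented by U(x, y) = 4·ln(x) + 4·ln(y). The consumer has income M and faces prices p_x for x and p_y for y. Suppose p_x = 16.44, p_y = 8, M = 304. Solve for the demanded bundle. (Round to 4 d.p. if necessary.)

x* = 9.2457, y* = 19

At p_x=16.44, p_y=8, M=304: x* = 0.5·304/16.44 = 9.2457, y* = 19.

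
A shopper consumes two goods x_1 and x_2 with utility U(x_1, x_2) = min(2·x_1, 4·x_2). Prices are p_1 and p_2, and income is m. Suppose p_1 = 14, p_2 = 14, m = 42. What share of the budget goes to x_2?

With perfect complements, no substitution: consume in ratio x_1:x_2 = 4:2.
Budget: p_1·x_1 + p_2·(1/2)·x_1 = m, so (4·p_1 + 2·p_2)·x_1 = 4·m.
Demand: x_1*(p_1,p_2,m) = 4·m/(4·p_1 + 2·p_2), x_2* = 2·m/(4·p_1 + 2·p_2).
Here 4·14 + 2·14 = 84, giving x_1* = 2 and x_2* = 1.
Expenditure on x_2: 14·1 = 14; share = 0.3333.

share on x_2 = 0.3333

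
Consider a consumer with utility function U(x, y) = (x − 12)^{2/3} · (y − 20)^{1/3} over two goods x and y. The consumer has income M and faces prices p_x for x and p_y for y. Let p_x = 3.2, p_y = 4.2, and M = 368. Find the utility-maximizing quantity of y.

y* = 39.4921

This is Cobb-Douglas in (x−12, y−20): tangency gives 2/3·p_y·(y−20) = 1/3·p_x·(x−12).
After buying the subsistence bundle (12, 20), a share 2/3 of the remaining income goes to x: x* = 12 + 2/3·(M − 12p_x − 20p_y)/p_x.
Discretionary income = 368 − 12·3.2 − 20·4.2 = 245.6; y* = 20 + 1/3·245.6/4.2 = 39.4921.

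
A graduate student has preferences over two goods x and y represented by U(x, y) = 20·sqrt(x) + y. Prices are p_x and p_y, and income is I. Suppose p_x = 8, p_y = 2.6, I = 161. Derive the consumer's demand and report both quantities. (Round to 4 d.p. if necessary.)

Solve: √x = 10·p_y/p_x, so x*(p_x,p_y) = (10·p_y/p_x)², and y* = (I − p_x·x*)/p_y.
Plugging in: x* = (10·2.6/8)² = 10.5625, y* = 29.4231.

x* = 10.5625, y* = 29.4231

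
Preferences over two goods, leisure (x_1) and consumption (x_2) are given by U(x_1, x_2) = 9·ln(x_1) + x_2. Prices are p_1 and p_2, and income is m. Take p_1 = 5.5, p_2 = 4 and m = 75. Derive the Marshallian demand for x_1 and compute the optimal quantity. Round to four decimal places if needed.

x_1* = 6.5455

So x_1*(p_1,p_2) = 9·p_2/p_1, independent of income; and x_2* = (m − 9·p_2)/p_2.
At the given prices: x_1* = 9·4/5.5 = 6.5455.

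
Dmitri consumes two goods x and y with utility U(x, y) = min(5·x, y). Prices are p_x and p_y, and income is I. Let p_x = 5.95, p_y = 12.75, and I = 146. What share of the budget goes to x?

With perfect complements, no substitution: consume in ratio x:y = 1:5.
Budget: p_x·x + p_y·5·x = I, so (p_x + 5·p_y)·x = I.
Demand: x*(p_x,p_y,I) = I/(p_x + 5·p_y), y* = 5·I/(p_x + 5·p_y).
Here 5.95 + 5·12.75 = 69.7, giving x* = 2.0947 and y* = 10.4735.
Expenditure on x: 5.95·2.0947 = 12.4634; share = 0.0854.

share on x = 0.0854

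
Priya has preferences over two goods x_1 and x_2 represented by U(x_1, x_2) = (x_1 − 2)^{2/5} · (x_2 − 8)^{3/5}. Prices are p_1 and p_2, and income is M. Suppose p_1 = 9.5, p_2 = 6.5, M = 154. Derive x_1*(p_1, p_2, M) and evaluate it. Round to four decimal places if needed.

Substituting into the budget: x_1* = 2 + 0.4·(M − 2·p_1 − 8·p_2)/p_1, and x_2* = 8 + 0.6·(…)/p_2.
Discretionary income = 154 − 2·9.5 − 8·6.5 = 83; x_1* = 2 + 0.4·83/9.5 = 5.4947.

x_1* = 5.4947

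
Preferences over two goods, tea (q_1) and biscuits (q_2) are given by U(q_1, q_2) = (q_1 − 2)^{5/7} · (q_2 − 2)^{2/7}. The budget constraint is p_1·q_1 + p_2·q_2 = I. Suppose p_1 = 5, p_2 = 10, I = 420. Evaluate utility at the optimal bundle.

V = 35.1772

This is Cobb-Douglas in (q_1−2, q_2−2): tangency gives 5/7·p_2·(q_2−2) = 2/7·p_1·(q_1−2).
After buying the subsistence bundle (2, 2), a share 5/7 of the remaining income goes to q_1: q_1* = 2 + 5/7·(I − 2p_1 − 2p_2)/p_1.
Discretionary income = 420 − 2·5 − 2·10 = 390; q_1* = 2 + 5/7·390/5 = 57.7143; q_2* = 2 + 2/7·390/10 = 13.1429.
Utility at the optimum: U(57.7143, 13.1429) = 35.1772.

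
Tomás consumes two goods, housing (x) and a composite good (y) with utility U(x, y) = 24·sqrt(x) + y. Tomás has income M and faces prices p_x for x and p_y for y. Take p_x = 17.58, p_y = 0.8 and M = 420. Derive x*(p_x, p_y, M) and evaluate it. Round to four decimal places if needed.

x* = 0.2982

Thus x* = (12·p_y/p_x)² — independent of M — with the rest of income spent on y.
Plugging in: x* = (12·0.8/17.58)² = 0.2982.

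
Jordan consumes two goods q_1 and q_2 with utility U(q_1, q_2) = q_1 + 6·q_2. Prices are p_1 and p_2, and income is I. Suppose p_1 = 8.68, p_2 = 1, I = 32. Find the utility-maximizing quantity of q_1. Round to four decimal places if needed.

q_1* = 0

Perfect substitutes: compare marginal utility per dollar. 1/p_1 vs 6/p_2 → 0.1152 vs 6.
q_2 gives more utility per dollar, so spend all income on q_2: q_2* = I/p_2, q_1* = 0.
Numerically: q_1* = 0, q_2* = 32.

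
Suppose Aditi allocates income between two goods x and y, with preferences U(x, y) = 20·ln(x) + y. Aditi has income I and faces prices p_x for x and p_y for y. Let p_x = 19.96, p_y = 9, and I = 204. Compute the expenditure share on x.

Set MRS = p_x/p_y: (20/x)/1 = p_x/p_y.
So x*(p_x,p_y) = 20·p_y/p_x, independent of income; and y* = (I − 20·p_y)/p_y.
At the given prices: x* = 20·9/19.96 = 9.018, and y* = 2.6667.
Expenditure on x: 19.96·9.018 = 180; share = 0.8824.

share on x = 0.8824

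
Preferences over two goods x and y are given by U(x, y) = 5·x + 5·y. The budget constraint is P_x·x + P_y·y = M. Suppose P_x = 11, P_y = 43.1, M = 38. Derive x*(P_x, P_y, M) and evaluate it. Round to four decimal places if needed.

x* = 3.4545

x gives more utility per dollar, so spend all income on x: x* = M/P_x, y* = 0.
Numerically: x* = 3.4545, y* = 0.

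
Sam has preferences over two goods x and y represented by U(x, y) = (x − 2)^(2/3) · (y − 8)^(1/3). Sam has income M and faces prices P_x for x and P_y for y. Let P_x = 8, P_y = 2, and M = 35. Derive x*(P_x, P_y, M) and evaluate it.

MRS = 2·(y−8)/(x−2). Tangency with P_x/P_y gives y−8 = (1/2)·(P_x/P_y)·(x−2).
Substituting into the budget: x* = 2 + 2/3·(M − 2·P_x − 8·P_y)/P_x, and y* = 8 + 1/3·(…)/P_y.
Discretionary income = 35 − 2·8 − 8·2 = 3; x* = 2 + 2/3·3/8 = 2.25.

x* = 2.25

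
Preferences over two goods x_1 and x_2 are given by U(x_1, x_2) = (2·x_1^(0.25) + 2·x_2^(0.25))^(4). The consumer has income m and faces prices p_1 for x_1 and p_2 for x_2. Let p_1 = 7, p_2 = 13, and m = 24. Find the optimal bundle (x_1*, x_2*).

x_1* = 1.8905, x_2* = 0.8282

From the CES first-order condition, (x_2/x_1)^(0.75) = p_1/p_2.
Solve for the ratio: x_2/x_1 = [p_1/p_2]^(4/3).
With the ratio pinned down, the budget gives x_1* = m/(p_1 + p_2·(x_2/x_1)) and x_2* = (x_2/x_1)·x_1*.
Numerically x_2/x_1 = 0.438066, so x_1* = 24/(7 + 13·0.438066) = 1.8905 and x_2* = 0.438066·1.8905 = 0.8282.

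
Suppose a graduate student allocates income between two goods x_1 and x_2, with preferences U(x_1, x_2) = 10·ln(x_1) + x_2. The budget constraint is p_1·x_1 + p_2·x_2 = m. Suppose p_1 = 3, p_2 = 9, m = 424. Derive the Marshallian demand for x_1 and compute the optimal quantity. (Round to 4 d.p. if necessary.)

Set MRS = p_1/p_2: (10/x_1)/1 = p_1/p_2.
So x_1*(p_1,p_2) = 10·p_2/p_1, independent of income; and x_2* = (m − 10·p_2)/p_2.
At the given prices: x_1* = 10·9/3 = 30.

x_1* = 30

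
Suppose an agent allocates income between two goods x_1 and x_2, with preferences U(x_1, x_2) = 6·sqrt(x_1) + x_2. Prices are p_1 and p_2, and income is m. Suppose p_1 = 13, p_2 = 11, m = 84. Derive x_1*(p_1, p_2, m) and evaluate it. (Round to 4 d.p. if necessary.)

x_1* = 6.4438

Set MRS = p_1/p_2: 3·x_1^(−1/2) = p_1/p_2.
Solve: √x_1 = 3·p_2/p_1, so x_1*(p_1,p_2) = (3·p_2/p_1)², and x_2* = (m − p_1·x_1*)/p_2.
Plugging in: x_1* = (3·11/13)² = 6.4438.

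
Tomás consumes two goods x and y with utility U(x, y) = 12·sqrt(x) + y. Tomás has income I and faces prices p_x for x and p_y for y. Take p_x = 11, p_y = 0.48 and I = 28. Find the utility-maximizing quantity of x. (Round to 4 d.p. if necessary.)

Utility is quasi-linear in y; the FOC for x is 6/√x = p_x/p_y.
Solve: √x = 6·p_y/p_x, so x*(p_x,p_y) = (6·p_y/p_x)², and y* = (I − p_x·x*)/p_y.
Plugging in: x* = (6·0.48/11)² = 0.0685.

x* = 0.0685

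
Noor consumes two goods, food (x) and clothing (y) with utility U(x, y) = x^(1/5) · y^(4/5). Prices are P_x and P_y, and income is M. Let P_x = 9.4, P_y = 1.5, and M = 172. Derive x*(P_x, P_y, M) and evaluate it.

Tangency: MRS = (1/4)·y/x = P_x/P_y.
Rearranging, P_y·y = 4·P_x·x. Substituting into the budget gives P_x·x·(1 + 4) = M.
Demand: x*(P_x,P_y,M) = 0.2·M/P_x and y* = 0.8·M/P_y.
At P_x=9.4, P_y=1.5, M=172: x* = 0.2·172/9.4 = 3.6596.

x* = 3.6596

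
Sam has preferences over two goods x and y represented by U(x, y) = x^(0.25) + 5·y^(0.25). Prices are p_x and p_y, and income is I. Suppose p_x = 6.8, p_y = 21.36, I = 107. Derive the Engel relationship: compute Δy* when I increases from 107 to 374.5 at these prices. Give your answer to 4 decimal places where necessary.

MU_x ∝ x^(-0.75), MU_y ∝ 5·y^(-0.75), so MRS = (1/5)·(y/x)^(0.75) = p_x/p_y.
Hence y/x = (5·p_x/p_y)^(1/(0.75)), i.e. raised to the 4/3 power.
With the ratio pinned down, the budget gives x* = I/(p_x + p_y·(y/x)) and y* = (y/x)·x*.
Numerically y/x = 1.858533, so x* = 107/(6.8 + 21.36·1.858533) = 2.3012 and y* = 1.858533·2.3012 = 4.2768.
At I' = 374.5: y* = 14.9687. Change: 14.9687 − 4.2768 = 10.692.

Δy* = 10.692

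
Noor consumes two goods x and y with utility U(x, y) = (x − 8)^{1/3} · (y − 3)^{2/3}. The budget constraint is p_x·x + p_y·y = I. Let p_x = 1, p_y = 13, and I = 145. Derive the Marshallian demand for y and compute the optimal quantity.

MRS = (1/2)·(y−3)/(x−8). Tangency with p_x/p_y gives y−3 = 2·(p_x/p_y)·(x−8).
Substituting into the budget: x* = 8 + 1/3·(I − 8·p_x − 3·p_y)/p_x, and y* = 3 + 2/3·(…)/p_y.
Discretionary income = 145 − 8·1 − 3·13 = 98; y* = 3 + 2/3·98/13 = 8.0256.

y* = 8.0256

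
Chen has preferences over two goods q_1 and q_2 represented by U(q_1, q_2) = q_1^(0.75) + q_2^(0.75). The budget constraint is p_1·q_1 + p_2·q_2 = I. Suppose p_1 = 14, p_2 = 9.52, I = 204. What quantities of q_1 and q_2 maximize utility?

q_1* = 3.4857, q_2* = 16.3025

With the ratio pinned down, the budget gives q_1* = I/(p_1 + p_2·(q_2/q_1)) and q_2* = (q_2/q_1)·q_1*.
Numerically q_2/q_1 = 4.676967, so q_1* = 204/(14 + 9.52·4.676967) = 3.4857 and q_2* = 4.676967·3.4857 = 16.3025.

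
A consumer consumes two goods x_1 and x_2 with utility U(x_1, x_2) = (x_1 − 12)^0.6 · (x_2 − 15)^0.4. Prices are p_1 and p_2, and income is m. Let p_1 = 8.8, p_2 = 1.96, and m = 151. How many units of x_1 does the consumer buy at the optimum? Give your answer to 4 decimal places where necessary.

x_1* = 13.0909

Let x_1' = x_1−12, x_2' = x_2−15. MRS = (3/2)·x_2'/x_1' = p_1/p_2.
Substituting into the budget: x_1* = 12 + 0.6·(m − 12·p_1 − 15·p_2)/p_1, and x_2* = 15 + 0.4·(…)/p_2.
Discretionary income = 151 − 12·8.8 − 15·1.96 = 16; x_1* = 12 + 0.6·16/8.8 = 13.0909.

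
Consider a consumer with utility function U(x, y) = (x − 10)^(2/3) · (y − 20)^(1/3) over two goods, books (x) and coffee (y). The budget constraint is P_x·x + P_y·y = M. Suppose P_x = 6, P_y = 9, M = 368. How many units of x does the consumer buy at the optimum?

x* = 24.2222

Let x' = x−10, y' = y−20. MRS = 2·y'/x' = P_x/P_y.
After buying the subsistence bundle (10, 20), a share 2/3 of the remaining income goes to x: x* = 10 + 2/3·(M − 10P_x − 20P_y)/P_x.
Discretionary income = 368 − 10·6 − 20·9 = 128; x* = 10 + 2/3·128/6 = 24.2222.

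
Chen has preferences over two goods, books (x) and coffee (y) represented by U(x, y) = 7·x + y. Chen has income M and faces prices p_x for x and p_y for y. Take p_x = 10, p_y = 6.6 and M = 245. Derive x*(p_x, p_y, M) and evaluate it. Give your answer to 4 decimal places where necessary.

Perfect substitutes: compare marginal utility per dollar. 7/p_x vs 1/p_y → 0.7 vs 0.1515.
x gives more utility per dollar, so spend all income on x: x* = M/p_x, y* = 0.
Numerically: x* = 24.5, y* = 0.

x* = 24.5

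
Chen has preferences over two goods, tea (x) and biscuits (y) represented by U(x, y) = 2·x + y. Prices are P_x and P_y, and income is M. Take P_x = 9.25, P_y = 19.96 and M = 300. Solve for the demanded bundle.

Perfect substitutes: compare marginal utility per dollar. 2/P_x vs 1/P_y → 0.2162 vs 0.0501.
x gives more utility per dollar, so spend all income on x: x* = M/P_x, y* = 0.
Numerically: x* = 32.4324, y* = 0.

x* = 32.4324, y* = 0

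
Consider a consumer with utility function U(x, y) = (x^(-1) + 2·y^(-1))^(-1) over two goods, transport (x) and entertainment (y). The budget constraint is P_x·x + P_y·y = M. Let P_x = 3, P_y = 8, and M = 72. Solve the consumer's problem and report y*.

y* = 6.2805

MU_x ∝ x^(-2), MU_y ∝ 2·y^(-2), so MRS = (1/2)·(y/x)^(2) = P_x/P_y.
Hence y/x = (2·P_x/P_y)^(1/(2)), i.e. raised to the 0.5 power.
With the ratio pinned down, the budget gives x* = M/(P_x + P_y·(y/x)) and y* = (y/x)·x*.
Numerically y/x = 0.866025, so x* = 72/(3 + 8·0.866025) = 7.2521 and y* = 0.866025·7.2521 = 6.2805.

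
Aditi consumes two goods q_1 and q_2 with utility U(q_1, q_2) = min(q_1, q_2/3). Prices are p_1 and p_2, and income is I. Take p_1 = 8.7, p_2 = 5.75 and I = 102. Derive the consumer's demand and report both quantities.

q_1* = 3.9306, q_2* = 11.7919

With perfect complements, no substitution: consume in ratio q_1:q_2 = 1:3.
Budget: p_1·q_1 + p_2·3·q_1 = I, so (p_1 + 3·p_2)·q_1 = I.
Demand: q_1*(p_1,p_2,I) = I/(p_1 + 3·p_2), q_2* = 3·I/(p_1 + 3·p_2).
Here 8.7 + 3·5.75 = 25.95, giving q_1* = 3.9306 and q_2* = 11.7919.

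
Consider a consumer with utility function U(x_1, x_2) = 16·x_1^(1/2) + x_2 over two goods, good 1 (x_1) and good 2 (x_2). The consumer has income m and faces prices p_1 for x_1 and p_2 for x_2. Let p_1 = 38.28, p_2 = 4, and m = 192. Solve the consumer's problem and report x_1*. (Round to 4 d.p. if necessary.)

x_1* = 0.6988

Set MRS = p_1/p_2: 8·x_1^(−1/2) = p_1/p_2.
Thus x_1* = (8·p_2/p_1)² — independent of m — with the rest of income spent on x_2.
Plugging in: x_1* = (8·4/38.28)² = 0.6988.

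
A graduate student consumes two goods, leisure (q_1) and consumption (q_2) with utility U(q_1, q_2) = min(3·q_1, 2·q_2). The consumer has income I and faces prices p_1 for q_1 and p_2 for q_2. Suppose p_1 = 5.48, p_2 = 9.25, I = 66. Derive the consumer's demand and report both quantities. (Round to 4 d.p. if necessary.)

q_1* = 3.41, q_2* = 5.115

With perfect complements, no substitution: consume in ratio q_1:q_2 = 2:3.
Budget: p_1·q_1 + p_2·(3/2)·q_1 = I, so (2·p_1 + 3·p_2)·q_1 = 2·I.
Demand: q_1*(p_1,p_2,I) = 2·I/(2·p_1 + 3·p_2), q_2* = 3·I/(2·p_1 + 3·p_2).
Here 2·5.48 + 3·9.25 = 38.71, giving q_1* = 3.41 and q_2* = 5.115.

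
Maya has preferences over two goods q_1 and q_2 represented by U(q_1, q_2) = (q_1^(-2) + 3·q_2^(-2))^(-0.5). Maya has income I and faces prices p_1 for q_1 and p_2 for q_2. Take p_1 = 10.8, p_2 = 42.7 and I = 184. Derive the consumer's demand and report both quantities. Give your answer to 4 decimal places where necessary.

q_1* = 3.6988, q_2* = 3.3736

MRS = MU_q_1/MU_q_2 = (1/3)·(q_2/q_1)^(3). Set equal to p_1/p_2.
Hence q_2/q_1 = (3·p_1/p_2)^(1/(3)), i.e. raised to the 1/3 power.
With the ratio pinned down, the budget gives q_1* = I/(p_1 + p_2·(q_2/q_1)) and q_2* = (q_2/q_1)·q_1*.
Numerically q_2/q_1 = 0.912093, so q_1* = 184/(10.8 + 42.7·0.912093) = 3.6988 and q_2* = 0.912093·3.6988 = 3.3736.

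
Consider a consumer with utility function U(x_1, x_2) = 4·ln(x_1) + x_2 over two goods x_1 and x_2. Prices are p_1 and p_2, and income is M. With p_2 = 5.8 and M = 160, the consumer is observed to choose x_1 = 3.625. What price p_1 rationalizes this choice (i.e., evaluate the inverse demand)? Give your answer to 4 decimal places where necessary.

MU_x_1 = 4/x_1, MU_x_2 = 1. Tangency: 4/x_1 = p_1/p_2.
So x_1*(p_1,p_2) = 4·p_2/p_1, independent of income; and x_2* = (M − 4·p_2)/p_2.
Set x_1* = 3.625 in the demand function and solve for p_1: p_1 = 6.4.

p_1 = 6.4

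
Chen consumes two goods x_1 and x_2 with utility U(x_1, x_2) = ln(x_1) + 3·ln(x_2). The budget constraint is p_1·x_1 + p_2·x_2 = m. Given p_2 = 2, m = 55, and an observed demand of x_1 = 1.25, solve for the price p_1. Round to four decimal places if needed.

The MRS is (1/3)·x_2/x_1. Set MRS = p_1/p_2.
So p_2·x_2 = 3·p_1·x_1; combined with the budget, a share 0.25 of income goes to x_1.
Demand: x_1*(p_1,p_2,m) = 0.25·m/p_1 and x_2* = 0.75·m/p_2.
Set x_1* = 1.25 in the demand function and solve for p_1: p_1 = 11.

p_1 = 11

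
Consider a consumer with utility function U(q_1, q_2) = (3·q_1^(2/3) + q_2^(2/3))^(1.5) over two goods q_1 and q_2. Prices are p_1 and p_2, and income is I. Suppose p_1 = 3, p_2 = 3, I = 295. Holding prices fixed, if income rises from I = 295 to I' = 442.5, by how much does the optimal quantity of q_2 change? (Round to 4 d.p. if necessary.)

With the ratio pinned down, the budget gives q_1* = I/(p_1 + p_2·(q_2/q_1)) and q_2* = (q_2/q_1)·q_1*.
Numerically q_2/q_1 = 0.037037, so q_1* = 295/(3 + 3·0.037037) = 94.8214 and q_2* = 0.037037·94.8214 = 3.5119.
At I' = 442.5: q_2* = 5.2679. Change: 5.2679 − 3.5119 = 1.756.

Δq_2* = 1.756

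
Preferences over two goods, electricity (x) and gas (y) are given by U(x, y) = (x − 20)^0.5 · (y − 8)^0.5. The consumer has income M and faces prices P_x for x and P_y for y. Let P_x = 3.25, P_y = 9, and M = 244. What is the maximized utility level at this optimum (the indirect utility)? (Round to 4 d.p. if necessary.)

V = 9.8922

MRS = (y−8)/(x−20). Tangency with P_x/P_y gives y−8 = (P_x/P_y)·(x−20).
After buying the subsistence bundle (20, 8), a share 0.5 of the remaining income goes to x: x* = 20 + 0.5·(M − 20P_x − 8P_y)/P_x.
Discretionary income = 244 − 20·3.25 − 8·9 = 107; x* = 20 + 0.5·107/3.25 = 36.4615; y* = 8 + 0.5·107/9 = 13.9444.
Utility at the optimum: U(36.4615, 13.9444) = 9.8922.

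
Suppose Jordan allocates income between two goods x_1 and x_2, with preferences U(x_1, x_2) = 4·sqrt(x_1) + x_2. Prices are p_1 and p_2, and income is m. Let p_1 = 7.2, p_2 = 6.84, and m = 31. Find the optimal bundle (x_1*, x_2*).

x_1* = 3.61, x_2* = 0.7322

MU_x_1 = 2/√x_1, MU_x_2 = 1. Tangency: 2/√x_1 = p_1/p_2.
Solve: √x_1 = 2·p_2/p_1, so x_1*(p_1,p_2) = (2·p_2/p_1)², and x_2* = (m − p_1·x_1*)/p_2.
Plugging in: x_1* = (2·6.84/7.2)² = 3.61, x_2* = 0.7322.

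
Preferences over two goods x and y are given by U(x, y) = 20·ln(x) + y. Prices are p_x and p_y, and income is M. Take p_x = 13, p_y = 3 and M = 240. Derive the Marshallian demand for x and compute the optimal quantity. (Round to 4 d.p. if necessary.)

x* = 4.6154

Set MRS = p_x/p_y: (20/x)/1 = p_x/p_y.
So x*(p_x,p_y) = 20·p_y/p_x, independent of income; and y* = (M − 20·p_y)/p_y.
At the given prices: x* = 20·3/13 = 4.6154.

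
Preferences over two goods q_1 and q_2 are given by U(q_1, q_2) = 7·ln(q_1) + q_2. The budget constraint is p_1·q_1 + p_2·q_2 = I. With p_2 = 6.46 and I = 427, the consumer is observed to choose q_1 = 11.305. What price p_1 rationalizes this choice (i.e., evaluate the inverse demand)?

MU_q_1 = 7/q_1, MU_q_2 = 1. Tangency: 7/q_1 = p_1/p_2.
So q_1*(p_1,p_2) = 7·p_2/p_1, independent of income; and q_2* = (I − 7·p_2)/p_2.
Set q_1* = 11.305 in the demand function and solve for p_1: p_1 = 4.

p_1 = 4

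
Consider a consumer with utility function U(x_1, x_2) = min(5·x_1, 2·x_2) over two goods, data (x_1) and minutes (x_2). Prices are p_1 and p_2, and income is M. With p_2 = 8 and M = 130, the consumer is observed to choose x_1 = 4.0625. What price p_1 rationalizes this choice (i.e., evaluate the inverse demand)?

Leontief preferences: the optimum is at the kink where x_1/2 = x_2/5, i.e. x_2 = (5/2)·x_1.
Budget: p_1·x_1 + p_2·(5/2)·x_1 = M, so (2·p_1 + 5·p_2)·x_1 = 2·M.
Demand: x_1*(p_1,p_2,M) = 2·M/(2·p_1 + 5·p_2), x_2* = 5·M/(2·p_1 + 5·p_2).
Set x_1* = 4.0625 in the demand function and solve for p_1: p_1 = 12.

p_1 = 12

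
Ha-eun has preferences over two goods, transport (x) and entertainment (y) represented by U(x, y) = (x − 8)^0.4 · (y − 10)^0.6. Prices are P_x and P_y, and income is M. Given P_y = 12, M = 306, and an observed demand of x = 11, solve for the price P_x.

Let x' = x−8, y' = y−10. MRS = (2/3)·y'/x' = P_x/P_y.
Substituting into the budget: x* = 8 + 0.4·(M − 8·P_x − 10·P_y)/P_x, and y* = 10 + 0.6·(…)/P_y.
Set x* = 11 in the demand function and solve for P_x: P_x = 12.

P_x = 12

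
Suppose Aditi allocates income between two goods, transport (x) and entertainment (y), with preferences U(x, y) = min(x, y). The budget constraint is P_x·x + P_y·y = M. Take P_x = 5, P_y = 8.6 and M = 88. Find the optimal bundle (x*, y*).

Leontief preferences: the optimum is at the kink where x/1 = y/1, i.e. y = x.
Budget: P_x·x + P_y·x = M, so (P_x + P_y)·x = M.
Demand: x*(P_x,P_y,M) = M/(P_x + P_y), y* = M/(P_x + P_y).
Here 5 + 8.6 = 13.6, giving x* = 6.4706 and y* = 6.4706.

x* = 6.4706, y* = 6.4706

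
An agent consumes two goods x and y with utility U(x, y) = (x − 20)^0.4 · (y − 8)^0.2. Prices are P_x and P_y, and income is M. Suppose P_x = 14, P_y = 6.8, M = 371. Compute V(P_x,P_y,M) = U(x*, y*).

V = 1.4037

Substituting into the budget: x* = 20 + 2/3·(M − 20·P_x − 8·P_y)/P_x, and y* = 8 + 1/3·(…)/P_y.
Discretionary income = 371 − 20·14 − 8·6.8 = 36.6; x* = 20 + 2/3·36.6/14 = 21.7429; y* = 8 + 1/3·36.6/6.8 = 9.7941.
Utility at the optimum: U(21.7429, 9.7941) = 1.4037.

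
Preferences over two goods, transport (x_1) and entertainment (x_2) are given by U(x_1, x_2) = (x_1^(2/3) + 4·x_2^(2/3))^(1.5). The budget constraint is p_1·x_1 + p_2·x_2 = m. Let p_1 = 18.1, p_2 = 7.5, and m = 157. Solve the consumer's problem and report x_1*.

With the ratio pinned down, the budget gives x_1* = m/(p_1 + p_2·(x_2/x_1)) and x_2* = (x_2/x_1)·x_1*.
Numerically x_2/x_1 = 899.563672, so x_1* = 157/(18.1 + 7.5·899.563672) = 0.0232.

x_1* = 0.0232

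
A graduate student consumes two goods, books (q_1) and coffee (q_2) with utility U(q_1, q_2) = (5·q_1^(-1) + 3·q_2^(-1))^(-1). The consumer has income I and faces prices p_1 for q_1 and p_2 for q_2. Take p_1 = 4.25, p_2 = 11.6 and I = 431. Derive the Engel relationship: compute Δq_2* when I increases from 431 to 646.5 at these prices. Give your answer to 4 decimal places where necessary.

Δq_2* = 10.4285

Numerically q_2/q_1 = 0.468858, so q_1* = 431/(4.25 + 11.6·0.468858) = 44.4846 and q_2* = 0.468858·44.4846 = 20.8569.
At I' = 646.5: q_2* = 31.2854. Change: 31.2854 − 20.8569 = 10.4285.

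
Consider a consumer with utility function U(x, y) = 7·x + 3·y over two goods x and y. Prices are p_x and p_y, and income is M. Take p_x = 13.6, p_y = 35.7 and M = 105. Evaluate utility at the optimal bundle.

V = 54.0441

Perfect substitutes: compare marginal utility per dollar. 7/p_x vs 3/p_y → 0.5147 vs 0.084.
x gives more utility per dollar, so spend all income on x: x* = M/p_x, y* = 0.
Numerically: x* = 7.7206, y* = 0.
Utility at the optimum: U(7.7206, 0) = 54.0441.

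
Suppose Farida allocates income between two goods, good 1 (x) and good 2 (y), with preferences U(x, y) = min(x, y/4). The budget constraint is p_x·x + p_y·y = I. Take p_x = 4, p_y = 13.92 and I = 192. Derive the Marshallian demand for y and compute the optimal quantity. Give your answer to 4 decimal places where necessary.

y* = 12.8686

With perfect complements, no substitution: consume in ratio x:y = 1:4.
Budget: p_x·x + p_y·4·x = I, so (p_x + 4·p_y)·x = I.
Demand: x*(p_x,p_y,I) = I/(p_x + 4·p_y), y* = 4·I/(p_x + 4·p_y).
Here 4 + 4·13.92 = 59.68, giving y* = 12.8686.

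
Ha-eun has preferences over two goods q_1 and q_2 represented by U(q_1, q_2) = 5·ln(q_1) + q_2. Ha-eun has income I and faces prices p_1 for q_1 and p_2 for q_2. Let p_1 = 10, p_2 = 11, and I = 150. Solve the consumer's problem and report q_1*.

MU_q_1 = 5/q_1, MU_q_2 = 1. Tangency: 5/q_1 = p_1/p_2.
So q_1*(p_1,p_2) = 5·p_2/p_1, independent of income; and q_2* = (I − 5·p_2)/p_2.
At the given prices: q_1* = 5·11/10 = 5.5.

q_1* = 5.5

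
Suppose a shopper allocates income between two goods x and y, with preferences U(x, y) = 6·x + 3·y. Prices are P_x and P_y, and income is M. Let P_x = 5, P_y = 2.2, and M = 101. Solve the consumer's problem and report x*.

x* = 0

Linear utility — the consumer picks whichever good has higher MU/price: 6/5 = 1.2 vs 3/2.2 = 1.3636.
y gives more utility per dollar, so spend all income on y: y* = M/P_y, x* = 0.
Numerically: x* = 0, y* = 45.9091.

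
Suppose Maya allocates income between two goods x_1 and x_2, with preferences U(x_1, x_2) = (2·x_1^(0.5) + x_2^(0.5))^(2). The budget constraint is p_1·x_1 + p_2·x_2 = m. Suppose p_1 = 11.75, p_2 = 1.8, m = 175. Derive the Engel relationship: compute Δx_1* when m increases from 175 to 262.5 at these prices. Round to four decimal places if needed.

Δx_1* = 2.8294

From the CES first-order condition, 2·(x_2/x_1)^(0.5) = p_1/p_2.
Hence x_2/x_1 = ((1/2)·p_1/p_2)^(1/(0.5)), i.e. raised to the 2 power.
With the ratio pinned down, the budget gives x_1* = m/(p_1 + p_2·(x_2/x_1)) and x_2* = (x_2/x_1)·x_1*.
Numerically x_2/x_1 = 10.652971, so x_1* = 175/(11.75 + 1.8·10.652971) = 5.6588.
At m' = 262.5: x_1* = 8.4882. Change: 8.4882 − 5.6588 = 2.8294.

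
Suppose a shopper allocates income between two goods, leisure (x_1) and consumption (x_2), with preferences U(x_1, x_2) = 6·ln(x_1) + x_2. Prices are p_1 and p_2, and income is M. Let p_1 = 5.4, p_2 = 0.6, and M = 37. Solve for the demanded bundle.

x_1* = 0.6667, x_2* = 55.6667

Set MRS = p_1/p_2: (6/x_1)/1 = p_1/p_2.
So x_1*(p_1,p_2) = 6·p_2/p_1, independent of income; and x_2* = (M − 6·p_2)/p_2.
At the given prices: x_1* = 6·0.6/5.4 = 0.6667, and x_2* = 55.6667.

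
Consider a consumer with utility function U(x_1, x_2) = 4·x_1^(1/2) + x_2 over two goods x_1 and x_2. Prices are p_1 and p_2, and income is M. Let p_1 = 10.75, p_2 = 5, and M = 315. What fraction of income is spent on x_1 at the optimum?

share on x_1 = 0.0295

MU_x_1 = 2/√x_1, MU_x_2 = 1. Tangency: 2/√x_1 = p_1/p_2.
Thus x_1* = (2·p_2/p_1)² — independent of M — with the rest of income spent on x_2.
Plugging in: x_1* = (2·5/10.75)² = 0.8653, x_2* = 61.1395.
Expenditure on x_1: 10.75·0.8653 = 9.3023; share = 0.0295.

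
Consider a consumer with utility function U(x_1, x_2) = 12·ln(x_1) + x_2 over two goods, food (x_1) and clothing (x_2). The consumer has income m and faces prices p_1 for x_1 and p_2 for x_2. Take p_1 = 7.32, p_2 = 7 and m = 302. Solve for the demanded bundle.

MU_x_1 = 12/x_1, MU_x_2 = 1. Tangency: 12/x_1 = p_1/p_2.
So x_1*(p_1,p_2) = 12·p_2/p_1, independent of income; and x_2* = (m − 12·p_2)/p_2.
At the given prices: x_1* = 12·7/7.32 = 11.4754, and x_2* = 31.1429.

x_1* = 11.4754, x_2* = 31.1429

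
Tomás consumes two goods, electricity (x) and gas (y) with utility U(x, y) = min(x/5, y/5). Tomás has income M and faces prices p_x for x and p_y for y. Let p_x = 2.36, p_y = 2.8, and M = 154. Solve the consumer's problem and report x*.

Demand: x*(p_x,p_y,M) = 5·M/(5·p_x + 5·p_y), y* = 5·M/(5·p_x + 5·p_y).
Here 5·2.36 + 5·2.8 = 25.8, giving x* = 29.845.

x* = 29.845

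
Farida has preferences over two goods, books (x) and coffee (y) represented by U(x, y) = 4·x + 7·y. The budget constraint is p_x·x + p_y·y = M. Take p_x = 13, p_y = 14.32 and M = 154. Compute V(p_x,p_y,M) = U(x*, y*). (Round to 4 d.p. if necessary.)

Linear utility — the consumer picks whichever good has higher MU/price: 4/13 = 0.3077 vs 7/14.32 = 0.4888.
y gives more utility per dollar, so spend all income on y: y* = M/p_y, x* = 0.
Numerically: x* = 0, y* = 10.7542.
Utility at the optimum: U(0, 10.7542) = 75.2793.

V = 75.2793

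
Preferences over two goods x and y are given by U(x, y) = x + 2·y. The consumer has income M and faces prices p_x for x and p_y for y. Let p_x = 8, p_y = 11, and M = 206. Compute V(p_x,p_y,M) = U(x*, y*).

Linear utility — the consumer picks whichever good has higher MU/price: 1/8 = 0.125 vs 2/11 = 0.1818.
y gives more utility per dollar, so spend all income on y: y* = M/p_y, x* = 0.
Numerically: x* = 0, y* = 18.7273.
Utility at the optimum: U(0, 18.7273) = 37.4545.

V = 37.4545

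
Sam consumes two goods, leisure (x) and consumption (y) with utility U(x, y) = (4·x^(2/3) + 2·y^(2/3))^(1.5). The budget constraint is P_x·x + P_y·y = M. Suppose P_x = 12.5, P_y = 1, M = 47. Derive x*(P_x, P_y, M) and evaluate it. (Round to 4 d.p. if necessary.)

x* = 0.1831

MRS = MU_x/MU_y = 2·(y/x)^(1/3). Set equal to P_x/P_y.
Hence y/x = ((1/2)·P_x/P_y)^(1/(1/3)), i.e. raised to the 3 power.
Substitute y = (y/x)·x into the budget: x* = M/(P_x + P_y·(y/x)).
Numerically y/x = 244.140625, so x* = 47/(12.5 + 1·244.140625) = 0.1831.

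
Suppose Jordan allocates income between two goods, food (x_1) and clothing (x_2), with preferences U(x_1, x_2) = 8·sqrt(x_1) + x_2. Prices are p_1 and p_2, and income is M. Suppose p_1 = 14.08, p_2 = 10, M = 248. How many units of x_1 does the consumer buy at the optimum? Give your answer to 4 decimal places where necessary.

Thus x_1* = (4·p_2/p_1)² — independent of M — with the rest of income spent on x_2.
Plugging in: x_1* = (4·10/14.08)² = 8.0708.

x_1* = 8.0708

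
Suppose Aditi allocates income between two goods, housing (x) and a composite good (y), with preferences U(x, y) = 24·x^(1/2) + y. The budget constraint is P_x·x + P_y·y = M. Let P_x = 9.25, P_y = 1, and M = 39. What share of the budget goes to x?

MU_x = 12/√x, MU_y = 1. Tangency: 12/√x = P_x/P_y.
Solve: √x = 12·P_y/P_x, so x*(P_x,P_y) = (12·P_y/P_x)², and y* = (M − P_x·x*)/P_y.
Plugging in: x* = (12·1/9.25)² = 1.683, y* = 23.4324.
Expenditure on x: 9.25·1.683 = 15.5676; share = 0.3992.

share on x = 0.3992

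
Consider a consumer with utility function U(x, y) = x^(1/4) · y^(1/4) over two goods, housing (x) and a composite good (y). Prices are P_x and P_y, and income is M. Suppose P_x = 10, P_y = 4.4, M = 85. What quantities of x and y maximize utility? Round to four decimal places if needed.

x* = 4.25, y* = 9.6591

MU_x/MU_y = (0.25·y)/(0.25·x); tangency sets this equal to P_x/P_y.
Rearranging, P_y·y = P_x·x. Substituting into the budget gives P_x·x·(1 + 1) = M.
Demand: x*(P_x,P_y,M) = 0.5·M/P_x and y* = 0.5·M/P_y.
At P_x=10, P_y=4.4, M=85: x* = 0.5·85/10 = 4.25, y* = 9.6591.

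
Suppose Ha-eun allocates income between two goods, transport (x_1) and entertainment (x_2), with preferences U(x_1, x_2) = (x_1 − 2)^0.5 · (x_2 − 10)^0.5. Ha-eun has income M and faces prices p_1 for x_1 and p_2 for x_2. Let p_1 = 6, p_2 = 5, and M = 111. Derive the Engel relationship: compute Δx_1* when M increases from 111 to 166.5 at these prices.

Let x_1' = x_1−2, x_2' = x_2−10. MRS = x_2'/x_1' = p_1/p_2.
Substituting into the budget: x_1* = 2 + 0.5·(M − 2·p_1 − 10·p_2)/p_1, and x_2* = 10 + 0.5·(…)/p_2.
Discretionary income = 111 − 2·6 − 10·5 = 49; x_1* = 2 + 0.5·49/6 = 6.0833.
At M' = 166.5: x_1* = 10.7083. Change: 10.7083 − 6.0833 = 4.625.

Δx_1* = 4.625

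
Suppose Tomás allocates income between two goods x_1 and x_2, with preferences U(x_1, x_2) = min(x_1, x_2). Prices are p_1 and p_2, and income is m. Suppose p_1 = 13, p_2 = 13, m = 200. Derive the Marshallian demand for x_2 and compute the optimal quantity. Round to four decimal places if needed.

Here 13 + 13 = 26, giving x_2* = 7.6923.

x_2* = 7.6923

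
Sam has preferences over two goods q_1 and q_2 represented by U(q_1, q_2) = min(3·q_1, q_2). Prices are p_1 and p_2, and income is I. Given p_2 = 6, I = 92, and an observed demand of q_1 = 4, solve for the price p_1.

p_1 = 5

With perfect complements, no substitution: consume in ratio q_1:q_2 = 1:3.
Budget: p_1·q_1 + p_2·3·q_1 = I, so (p_1 + 3·p_2)·q_1 = I.
Demand: q_1*(p_1,p_2,I) = I/(p_1 + 3·p_2), q_2* = 3·I/(p_1 + 3·p_2).
Set q_1* = 4 in the demand function and solve for p_1: p_1 = 5.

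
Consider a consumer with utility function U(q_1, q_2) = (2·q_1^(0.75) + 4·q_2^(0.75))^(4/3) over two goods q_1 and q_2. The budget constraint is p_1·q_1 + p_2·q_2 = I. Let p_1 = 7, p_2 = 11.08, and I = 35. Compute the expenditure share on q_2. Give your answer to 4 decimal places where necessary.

share on q_2 = 0.8014

From the CES first-order condition, (1/2)·(q_2/q_1)^(0.25) = p_1/p_2.
Hence q_2/q_1 = (2·p_1/p_2)^(1/(0.25)), i.e. raised to the 4 power.
Substitute q_2 = (q_2/q_1)·q_1 into the budget: q_1* = I/(p_1 + p_2·(q_2/q_1)).
Numerically q_2/q_1 = 2.548902, so q_1* = 35/(7 + 11.08·2.548902) = 0.9931 and q_2* = 2.548902·0.9931 = 2.5314.
Expenditure on q_2: 11.08·2.5314 = 28.048; share = 0.8014.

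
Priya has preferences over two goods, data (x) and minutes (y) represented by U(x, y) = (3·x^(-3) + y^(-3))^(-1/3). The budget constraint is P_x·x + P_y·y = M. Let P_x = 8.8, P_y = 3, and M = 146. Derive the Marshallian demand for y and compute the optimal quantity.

MU_x ∝ 3·x^(-4), MU_y ∝ y^(-4), so MRS = 3·(y/x)^(4) = P_x/P_y.
Solve for the ratio: y/x = [(1/3)·P_x/P_y]^(0.25).
With the ratio pinned down, the budget gives x* = M/(P_x + P_y·(y/x)) and y* = (y/x)·x*.
Numerically y/x = 0.994398, so x* = 146/(8.8 + 3·0.994398) = 12.3905 and y* = 0.994398·12.3905 = 12.3211.

y* = 12.3211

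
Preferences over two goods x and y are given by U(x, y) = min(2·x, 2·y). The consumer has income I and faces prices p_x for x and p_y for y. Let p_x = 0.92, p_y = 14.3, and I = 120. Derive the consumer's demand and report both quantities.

x* = 7.8844, y* = 7.8844

With perfect complements, no substitution: consume in ratio x:y = 2:2.
Budget: p_x·x + p_y·x = I, so (2·p_x + 2·p_y)·x = 2·I.
Demand: x*(p_x,p_y,I) = 2·I/(2·p_x + 2·p_y), y* = 2·I/(2·p_x + 2·p_y).
Here 2·0.92 + 2·14.3 = 30.44, giving x* = 7.8844 and y* = 7.8844.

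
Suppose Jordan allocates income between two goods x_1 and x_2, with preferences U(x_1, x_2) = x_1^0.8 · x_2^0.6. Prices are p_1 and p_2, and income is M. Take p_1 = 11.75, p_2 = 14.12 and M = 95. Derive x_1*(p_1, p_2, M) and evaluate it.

The MRS is (4/3)·x_2/x_1. Set MRS = p_1/p_2.
So 0.8·p_2·x_2 = 0.6·p_1·x_1; combined with the budget, a share 4/7 of income goes to x_1.
Demand: x_1*(p_1,p_2,M) = 4/7·M/p_1 and x_2* = 3/7·M/p_2.
At p_1=11.75, p_2=14.12, M=95: x_1* = 4/7·95/11.75 = 4.6201.

x_1* = 4.6201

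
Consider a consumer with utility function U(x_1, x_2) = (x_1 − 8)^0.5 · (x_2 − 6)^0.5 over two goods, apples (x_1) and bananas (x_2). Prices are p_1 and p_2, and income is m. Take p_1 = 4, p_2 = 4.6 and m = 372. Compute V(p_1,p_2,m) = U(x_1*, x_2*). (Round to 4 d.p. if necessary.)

MRS = (x_2−6)/(x_1−8). Tangency with p_1/p_2 gives x_2−6 = (p_1/p_2)·(x_1−8).
Substituting into the budget: x_1* = 8 + 0.5·(m − 8·p_1 − 6·p_2)/p_1, and x_2* = 6 + 0.5·(…)/p_2.
Discretionary income = 372 − 8·4 − 6·4.6 = 312.4; x_1* = 8 + 0.5·312.4/4 = 47.05; x_2* = 6 + 0.5·312.4/4.6 = 39.9565.
Utility at the optimum: U(47.05, 39.9565) = 36.4143.

V = 36.4143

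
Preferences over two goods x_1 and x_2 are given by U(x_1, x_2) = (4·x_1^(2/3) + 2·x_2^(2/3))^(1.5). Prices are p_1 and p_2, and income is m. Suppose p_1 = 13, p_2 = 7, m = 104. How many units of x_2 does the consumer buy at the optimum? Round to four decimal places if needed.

Substitute x_2 = (x_2/x_1)·x_1 into the budget: x_1* = m/(p_1 + p_2·(x_2/x_1)).
Numerically x_2/x_1 = 0.800656, so x_1* = 104/(13 + 7·0.800656) = 5.59 and x_2* = 0.800656·5.59 = 4.4757.

x_2* = 4.4757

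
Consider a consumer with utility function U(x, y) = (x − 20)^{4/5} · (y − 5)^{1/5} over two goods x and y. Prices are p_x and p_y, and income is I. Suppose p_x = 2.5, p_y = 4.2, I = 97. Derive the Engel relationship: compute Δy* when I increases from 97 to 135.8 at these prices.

After buying the subsistence bundle (20, 5), a share 0.8 of the remaining income goes to x: x* = 20 + 0.8·(I − 20p_x − 5p_y)/p_x.
Discretionary income = 97 − 20·2.5 − 5·4.2 = 26; y* = 5 + 0.2·26/4.2 = 6.2381.
At I' = 135.8: y* = 8.0857. Change: 8.0857 − 6.2381 = 1.8476.

Δy* = 1.8476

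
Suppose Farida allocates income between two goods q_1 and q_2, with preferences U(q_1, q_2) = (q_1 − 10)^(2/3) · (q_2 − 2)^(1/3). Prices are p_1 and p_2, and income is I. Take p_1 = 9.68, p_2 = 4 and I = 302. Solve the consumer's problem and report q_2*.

MRS = 2·(q_2−2)/(q_1−10). Tangency with p_1/p_2 gives q_2−2 = (1/2)·(p_1/p_2)·(q_1−10).
Substituting into the budget: q_1* = 10 + 2/3·(I − 10·p_1 − 2·p_2)/p_1, and q_2* = 2 + 1/3·(…)/p_2.
Discretionary income = 302 − 10·9.68 − 2·4 = 197.2; q_2* = 2 + 1/3·197.2/4 = 18.4333.

q_2* = 18.4333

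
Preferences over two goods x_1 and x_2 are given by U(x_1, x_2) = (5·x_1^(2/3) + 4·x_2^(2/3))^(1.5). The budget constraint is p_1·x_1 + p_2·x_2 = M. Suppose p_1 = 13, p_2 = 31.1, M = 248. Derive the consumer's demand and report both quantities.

MU_x_1 ∝ 5·x_1^(-1/3), MU_x_2 ∝ 4·x_2^(-1/3), so MRS = (5/4)·(x_2/x_1)^(1/3) = p_1/p_2.
Hence x_2/x_1 = ((4/5)·p_1/p_2)^(1/(1/3)), i.e. raised to the 3 power.
Substitute x_2 = (x_2/x_1)·x_1 into the budget: x_1* = M/(p_1 + p_2·(x_2/x_1)).
Numerically x_2/x_1 = 0.037395, so x_1* = 248/(13 + 31.1·0.037395) = 17.5104 and x_2* = 0.037395·17.5104 = 0.6548.

x_1* = 17.5104, x_2* = 0.6548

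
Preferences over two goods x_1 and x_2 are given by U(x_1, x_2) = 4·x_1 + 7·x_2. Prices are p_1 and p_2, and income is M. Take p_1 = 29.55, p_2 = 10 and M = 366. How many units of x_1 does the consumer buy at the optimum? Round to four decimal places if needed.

Perfect substitutes: compare marginal utility per dollar. 4/p_1 vs 7/p_2 → 0.1354 vs 0.7.
x_2 gives more utility per dollar, so spend all income on x_2: x_2* = M/p_2, x_1* = 0.
Numerically: x_1* = 0, x_2* = 36.6.

x_1* = 0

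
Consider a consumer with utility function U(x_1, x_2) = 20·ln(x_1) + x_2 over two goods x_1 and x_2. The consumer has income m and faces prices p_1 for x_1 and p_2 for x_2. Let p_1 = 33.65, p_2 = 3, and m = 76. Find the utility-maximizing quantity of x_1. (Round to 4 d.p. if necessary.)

MU_x_1 = 20/x_1, MU_x_2 = 1. Tangency: 20/x_1 = p_1/p_2.
So x_1*(p_1,p_2) = 20·p_2/p_1, independent of income; and x_2* = (m − 20·p_2)/p_2.
At the given prices: x_1* = 20·3/33.65 = 1.7831.

x_1* = 1.7831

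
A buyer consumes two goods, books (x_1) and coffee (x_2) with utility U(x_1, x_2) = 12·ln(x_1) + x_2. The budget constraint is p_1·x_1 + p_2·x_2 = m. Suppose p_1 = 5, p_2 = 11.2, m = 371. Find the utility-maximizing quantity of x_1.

x_1* = 26.88

Set MRS = p_1/p_2: (12/x_1)/1 = p_1/p_2.
So x_1*(p_1,p_2) = 12·p_2/p_1, independent of income; and x_2* = (m − 12·p_2)/p_2.
At the given prices: x_1* = 12·11.2/5 = 26.88.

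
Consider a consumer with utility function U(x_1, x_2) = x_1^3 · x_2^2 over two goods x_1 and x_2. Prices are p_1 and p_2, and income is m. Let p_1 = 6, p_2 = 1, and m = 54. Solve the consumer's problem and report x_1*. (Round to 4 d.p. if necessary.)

Tangency: MRS = (3/2)·x_2/x_1 = p_1/p_2.
Rearranging, p_2·x_2 = (2/3)·p_1·x_1. Substituting into the budget gives p_1·x_1·(1 + (2/3)) = m.
Demand: x_1*(p_1,p_2,m) = 0.6·m/p_1 and x_2* = 0.4·m/p_2.
At p_1=6, p_2=1, m=54: x_1* = 0.6·54/6 = 5.4.

x_1* = 5.4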